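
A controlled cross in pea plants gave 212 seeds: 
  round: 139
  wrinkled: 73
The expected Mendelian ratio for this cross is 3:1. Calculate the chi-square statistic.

10.063

Total ratio parts = 4. Expected numbers out of 212:
  round: 212 × 3/4 = 159
  wrinkled: 212 × 1/4 = 53
χ² = Σ (O − E)² / E
  round: (139 − 159)² / 159 = 2.5157
  wrinkled: (73 − 53)² / 53 = 7.5472
χ² = 2.5157 + 7.5472 = 10.0629 ≈ 10.063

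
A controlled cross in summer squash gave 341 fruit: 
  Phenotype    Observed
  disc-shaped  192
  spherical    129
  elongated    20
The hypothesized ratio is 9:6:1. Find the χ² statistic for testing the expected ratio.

0.091

Total ratio parts = 16. Expected numbers out of 341:
  disc-shaped: 341 × 9/16 = 191.8125
  spherical: 341 × 6/16 = 127.875
  elongated: 341 × 1/16 = 21.3125
χ² = Σ (O − E)² / E
  disc-shaped: (192 − 191.8125)² / 191.8125 = 0.0002
  spherical: (129 − 127.875)² / 127.875 = 0.0099
  elongated: (20 − 21.3125)² / 21.3125 = 0.0808
χ² = 0.0002 + 0.0099 + 0.0808 = 0.0909 ≈ 0.091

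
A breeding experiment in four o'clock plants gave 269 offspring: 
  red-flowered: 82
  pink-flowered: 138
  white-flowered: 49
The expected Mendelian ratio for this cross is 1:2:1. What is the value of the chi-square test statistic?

Expected counts for N = 269 under a 1:2:1 ratio (total parts = 4):
  red-flowered: 269 × 1/4 = 67.25
  pink-flowered: 269 × 2/4 = 134.5
  white-flowered: 269 × 1/4 = 67.25
χ² = Σ (O − E)² / E
  red-flowered: (82 − 67.25)² / 67.25 = 3.2351
  pink-flowered: (138 − 134.5)² / 134.5 = 0.0911
  white-flowered: (49 − 67.25)² / 67.25 = 4.9526
χ² = 3.2351 + 0.0911 + 4.9526 = 8.2788 ≈ 8.279

8.279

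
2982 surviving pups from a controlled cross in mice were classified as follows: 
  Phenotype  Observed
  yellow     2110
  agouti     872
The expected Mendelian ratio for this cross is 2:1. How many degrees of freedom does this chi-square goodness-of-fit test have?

1

A goodness-of-fit test with 2 phenotype classes has df = 2 − 1 = 1.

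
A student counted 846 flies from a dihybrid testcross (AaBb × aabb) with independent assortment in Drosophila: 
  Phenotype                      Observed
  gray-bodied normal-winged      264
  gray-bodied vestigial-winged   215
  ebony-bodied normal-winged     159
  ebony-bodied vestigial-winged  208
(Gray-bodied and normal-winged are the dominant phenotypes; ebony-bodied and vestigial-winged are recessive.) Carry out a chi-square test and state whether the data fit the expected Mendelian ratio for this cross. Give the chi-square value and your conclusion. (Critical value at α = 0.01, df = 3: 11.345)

A dihybrid testcross with independent assortment gives a 1:1:1:1 ratio.
Expected counts for N = 846 under a 1:1:1:1 ratio (total parts = 4):
  gray-bodied normal-winged: 846 × 1/4 = 211.5
  gray-bodied vestigial-winged: 846 × 1/4 = 211.5
  ebony-bodied normal-winged: 846 × 1/4 = 211.5
  ebony-bodied vestigial-winged: 846 × 1/4 = 211.5
χ² = Σ (O − E)² / E
  gray-bodied normal-winged: (264 − 211.5)² / 211.5 = 13.0319
  gray-bodied vestigial-winged: (215 − 211.5)² / 211.5 = 0.0579
  ebony-bodied normal-winged: (159 − 211.5)² / 211.5 = 13.0319
  ebony-bodied vestigial-winged: (208 − 211.5)² / 211.5 = 0.0579
χ² = 13.0319 + 0.0579 + 13.0319 + 0.0579 = 26.1796 ≈ 26.180
Degrees of freedom = 4 − 1 = 3; critical value at α = 0.01 is 11.345.
Since 26.180 > 11.345, we reject the null hypothesis — the data do not fit the 1:1:1:1 ratio.

26.180; not consistent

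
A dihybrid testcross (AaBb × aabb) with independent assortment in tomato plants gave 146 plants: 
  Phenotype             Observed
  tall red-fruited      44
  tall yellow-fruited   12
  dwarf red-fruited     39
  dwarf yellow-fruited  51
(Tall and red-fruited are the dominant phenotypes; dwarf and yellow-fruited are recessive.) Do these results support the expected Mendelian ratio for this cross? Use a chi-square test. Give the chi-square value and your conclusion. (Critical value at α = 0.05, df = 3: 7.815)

A dihybrid testcross with independent assortment gives a 1:1:1:1 ratio.
Expected counts for N = 146 under a 1:1:1:1 ratio (total parts = 4):
  tall red-fruited: 146 × 1/4 = 36.5
  tall yellow-fruited: 146 × 1/4 = 36.5
  dwarf red-fruited: 146 × 1/4 = 36.5
  dwarf yellow-fruited: 146 × 1/4 = 36.5
χ² = Σ (O − E)² / E
  tall red-fruited: (44 − 36.5)² / 36.5 = 1.5411
  tall yellow-fruited: (12 − 36.5)² / 36.5 = 16.4452
  dwarf red-fruited: (39 − 36.5)² / 36.5 = 0.1712
  dwarf yellow-fruited: (51 − 36.5)² / 36.5 = 5.7603
χ² = 1.5411 + 16.4452 + 0.1712 + 5.7603 = 23.9178 ≈ 23.918
Degrees of freedom = 4 − 1 = 3; critical value at α = 0.05 is 7.815.
Since 23.918 > 7.815, we reject the null hypothesis — the data do not fit the 1:1:1:1 ratio.

23.918; not consistent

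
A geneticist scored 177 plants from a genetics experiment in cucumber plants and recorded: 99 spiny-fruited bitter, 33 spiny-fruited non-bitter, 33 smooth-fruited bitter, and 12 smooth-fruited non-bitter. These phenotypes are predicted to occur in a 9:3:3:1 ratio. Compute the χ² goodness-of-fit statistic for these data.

Expected counts for N = 177 under a 9:3:3:1 ratio (total parts = 16):
  spiny-fruited bitter: 177 × 9/16 = 99.5625
  spiny-fruited non-bitter: 177 × 3/16 = 33.1875
  smooth-fruited bitter: 177 × 3/16 = 33.1875
  smooth-fruited non-bitter: 177 × 1/16 = 11.0625
χ² = Σ (O − E)² / E
  spiny-fruited bitter: (99 − 99.5625)² / 99.5625 = 0.0032
  spiny-fruited non-bitter: (33 − 33.1875)² / 33.1875 = 0.0011
  smooth-fruited bitter: (33 − 33.1875)² / 33.1875 = 0.0011
  smooth-fruited non-bitter: (12 − 11.0625)² / 11.0625 = 0.0794
χ² = 0.0032 + 0.0011 + 0.0011 + 0.0794 = 0.0848 ≈ 0.085

0.085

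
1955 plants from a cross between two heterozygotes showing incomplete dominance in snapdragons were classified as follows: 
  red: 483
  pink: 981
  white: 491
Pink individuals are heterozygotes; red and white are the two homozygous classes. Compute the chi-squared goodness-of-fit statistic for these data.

With incomplete dominance, a heterozygote × heterozygote cross gives a 1:2:1 phenotypic ratio.
Total ratio parts = 4. Expected numbers out of 1955:
  red: 1955 × 1/4 = 488.75
  pink: 1955 × 2/4 = 977.5
  white: 1955 × 1/4 = 488.75
χ² = Σ (O − E)² / E
  red: (483 − 488.75)² / 488.75 = 0.0676
  pink: (981 − 977.5)² / 977.5 = 0.0125
  white: (491 − 488.75)² / 488.75 = 0.0104
χ² = 0.0676 + 0.0125 + 0.0104 = 0.0905 ≈ 0.091

0.091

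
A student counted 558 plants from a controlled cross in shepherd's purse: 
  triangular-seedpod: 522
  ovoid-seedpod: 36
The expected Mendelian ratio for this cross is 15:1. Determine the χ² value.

The 15:1 ratio has 16 parts, so with N = 558 the expected counts are:
  triangular-seedpod: 558 × 15/16 = 523.125
  ovoid-seedpod: 558 × 1/16 = 34.875
χ² = Σ (O − E)² / E
  triangular-seedpod: (522 − 523.125)² / 523.125 = 0.0024
  ovoid-seedpod: (36 − 34.875)² / 34.875 = 0.0363
χ² = 0.0024 + 0.0363 = 0.0387 ≈ 0.039

0.039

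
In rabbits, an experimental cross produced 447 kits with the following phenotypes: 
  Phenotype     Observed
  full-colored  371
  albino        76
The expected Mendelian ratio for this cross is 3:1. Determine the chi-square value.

15.249

The 3:1 ratio has 4 parts, so with N = 447 the expected counts are:
  full-colored: 447 × 3/4 = 335.25
  albino: 447 × 1/4 = 111.75
χ² = Σ (O − E)² / E
  full-colored: (371 − 335.25)² / 335.25 = 3.8123
  albino: (76 − 111.75)² / 111.75 = 11.4368
χ² = 3.8123 + 11.4368 = 15.2491 ≈ 15.249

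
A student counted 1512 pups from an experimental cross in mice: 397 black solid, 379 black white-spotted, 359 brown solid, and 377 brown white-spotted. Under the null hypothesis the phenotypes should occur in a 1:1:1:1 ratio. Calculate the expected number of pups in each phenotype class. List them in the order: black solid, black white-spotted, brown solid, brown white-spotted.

378, 378, 378, 378

Under the 1:1:1:1 hypothesis (Σ ratio = 4, N = 1512):
  black solid: 1512 × 1/4 = 378
  black white-spotted: 1512 × 1/4 = 378
  brown solid: 1512 × 1/4 = 378
  brown white-spotted: 1512 × 1/4 = 378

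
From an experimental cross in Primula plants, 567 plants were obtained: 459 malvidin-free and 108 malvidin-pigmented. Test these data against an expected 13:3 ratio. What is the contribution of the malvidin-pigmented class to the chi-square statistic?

0.027

Under the 13:3 hypothesis (Σ ratio = 16, N = 567):
  malvidin-free: 567 × 13/16 = 460.6875
  malvidin-pigmented: 567 × 3/16 = 106.3125
Contribution of malvidin-pigmented: (108 − 106.3125)² / 106.3125 = 0.0268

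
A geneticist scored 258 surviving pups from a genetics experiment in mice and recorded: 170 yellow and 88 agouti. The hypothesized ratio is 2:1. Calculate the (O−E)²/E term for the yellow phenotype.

0.023

Total ratio parts = 3. Expected numbers out of 258:
  yellow: 258 × 2/3 = 172
  agouti: 258 × 1/3 = 86
Contribution of yellow: (170 − 172)² / 172 = 0.0233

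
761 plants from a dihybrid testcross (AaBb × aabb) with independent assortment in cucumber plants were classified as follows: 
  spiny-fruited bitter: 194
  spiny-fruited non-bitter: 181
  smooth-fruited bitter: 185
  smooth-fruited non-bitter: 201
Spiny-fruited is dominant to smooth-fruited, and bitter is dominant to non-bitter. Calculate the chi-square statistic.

A dihybrid testcross with independent assortment gives a 1:1:1:1 ratio.
Total ratio parts = 4. Expected numbers out of 761:
  spiny-fruited bitter: 761 × 1/4 = 190.25
  spiny-fruited non-bitter: 761 × 1/4 = 190.25
  smooth-fruited bitter: 761 × 1/4 = 190.25
  smooth-fruited non-bitter: 761 × 1/4 = 190.25
χ² = Σ (O − E)² / E
  spiny-fruited bitter: (194 − 190.25)² / 190.25 = 0.0739
  spiny-fruited non-bitter: (181 − 190.25)² / 190.25 = 0.4497
  smooth-fruited bitter: (185 − 190.25)² / 190.25 = 0.1449
  smooth-fruited non-bitter: (201 − 190.25)² / 190.25 = 0.6074
χ² = 0.0739 + 0.4497 + 0.1449 + 0.6074 = 1.2759 ≈ 1.276

1.276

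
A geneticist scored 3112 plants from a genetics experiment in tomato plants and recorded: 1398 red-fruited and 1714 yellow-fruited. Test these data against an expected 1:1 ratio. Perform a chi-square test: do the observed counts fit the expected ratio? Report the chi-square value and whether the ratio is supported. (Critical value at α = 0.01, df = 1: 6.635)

Expected counts for N = 3112 under a 1:1 ratio (total parts = 2):
  red-fruited: 3112 × 1/2 = 1556
  yellow-fruited: 3112 × 1/2 = 1556
χ² = Σ (O − E)² / E
  red-fruited: (1398 − 1556)² / 1556 = 16.0437
  yellow-fruited: (1714 − 1556)² / 1556 = 16.0437
χ² = 16.0437 + 16.0437 = 32.0874 ≈ 32.087
Degrees of freedom = 2 − 1 = 1; critical value at α = 0.01 is 6.635.
Since 32.087 > 6.635, we reject the null hypothesis — the data do not fit the 1:1 ratio.

32.087; not consistent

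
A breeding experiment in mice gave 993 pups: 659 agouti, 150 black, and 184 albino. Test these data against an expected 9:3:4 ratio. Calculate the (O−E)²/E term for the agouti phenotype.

18.060

The 9:3:4 ratio has 16 parts, so with N = 993 the expected counts are:
  agouti: 993 × 9/16 = 558.5625
  black: 993 × 3/16 = 186.1875
  albino: 993 × 4/16 = 248.25
Contribution of agouti: (659 − 558.5625)² / 558.5625 = 18.0601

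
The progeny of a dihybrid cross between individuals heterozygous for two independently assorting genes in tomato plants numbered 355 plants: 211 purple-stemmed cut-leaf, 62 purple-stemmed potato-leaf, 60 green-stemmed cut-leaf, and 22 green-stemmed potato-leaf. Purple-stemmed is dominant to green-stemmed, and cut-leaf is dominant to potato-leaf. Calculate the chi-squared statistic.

1.602

A dihybrid F₂ with independent assortment and complete dominance at both loci gives a 9:3:3:1 phenotypic ratio.
Total ratio parts = 16. Expected numbers out of 355:
  purple-stemmed cut-leaf: 355 × 9/16 = 199.6875
  purple-stemmed potato-leaf: 355 × 3/16 = 66.5625
  green-stemmed cut-leaf: 355 × 3/16 = 66.5625
  green-stemmed potato-leaf: 355 × 1/16 = 22.1875
χ² = Σ (O − E)² / E
  purple-stemmed cut-leaf: (211 − 199.6875)² / 199.6875 = 0.6409
  purple-stemmed potato-leaf: (62 − 66.5625)² / 66.5625 = 0.3127
  green-stemmed cut-leaf: (60 − 66.5625)² / 66.5625 = 0.6470
  green-stemmed potato-leaf: (22 − 22.1875)² / 22.1875 = 0.0016
χ² = 0.6409 + 0.3127 + 0.6470 + 0.0016 = 1.6022 ≈ 1.602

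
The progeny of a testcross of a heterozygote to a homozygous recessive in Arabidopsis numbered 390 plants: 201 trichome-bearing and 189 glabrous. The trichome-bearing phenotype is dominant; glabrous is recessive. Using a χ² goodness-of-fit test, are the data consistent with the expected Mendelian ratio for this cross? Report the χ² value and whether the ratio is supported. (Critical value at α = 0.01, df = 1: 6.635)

0.369; consistent

A testcross of a heterozygote (Aa × aa) gives a 1:1 phenotypic ratio.
Under the 1:1 hypothesis (Σ ratio = 2, N = 390):
  trichome-bearing: 390 × 1/2 = 195
  glabrous: 390 × 1/2 = 195
χ² = Σ (O − E)² / E
  trichome-bearing: (201 − 195)² / 195 = 0.1846
  glabrous: (189 − 195)² / 195 = 0.1846
χ² = 0.1846 + 0.1846 = 0.3692 ≈ 0.369
Degrees of freedom = 2 − 1 = 1; critical value at α = 0.01 is 6.635.
Since 0.369 < 6.635, we fail to reject the null hypothesis — the data are consistent with the 1:1 ratio.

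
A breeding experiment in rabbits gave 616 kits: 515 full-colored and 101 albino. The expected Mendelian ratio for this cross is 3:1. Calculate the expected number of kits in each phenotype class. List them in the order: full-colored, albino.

The 3:1 ratio has 4 parts, so with N = 616 the expected counts are:
  full-colored: 616 × 3/4 = 462
  albino: 616 × 1/4 = 154

462, 154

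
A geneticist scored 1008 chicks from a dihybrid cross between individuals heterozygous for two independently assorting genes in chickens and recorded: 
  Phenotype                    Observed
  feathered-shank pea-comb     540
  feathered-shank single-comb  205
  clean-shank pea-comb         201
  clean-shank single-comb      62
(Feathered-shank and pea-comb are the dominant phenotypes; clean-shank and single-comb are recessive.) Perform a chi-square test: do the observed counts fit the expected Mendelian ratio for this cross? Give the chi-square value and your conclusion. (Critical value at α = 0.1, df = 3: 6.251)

3.418; consistent

A dihybrid F₂ with independent assortment and complete dominance at both loci gives a 9:3:3:1 phenotypic ratio.
Expected counts for N = 1008 under a 9:3:3:1 ratio (total parts = 16):
  feathered-shank pea-comb: 1008 × 9/16 = 567
  feathered-shank single-comb: 1008 × 3/16 = 189
  clean-shank pea-comb: 1008 × 3/16 = 189
  clean-shank single-comb: 1008 × 1/16 = 63
χ² = Σ (O − E)² / E
  feathered-shank pea-comb: (540 − 567)² / 567 = 1.2857
  feathered-shank single-comb: (205 − 189)² / 189 = 1.3545
  clean-shank pea-comb: (201 − 189)² / 189 = 0.7619
  clean-shank single-comb: (62 − 63)² / 63 = 0.0159
χ² = 1.2857 + 1.3545 + 0.7619 + 0.0159 = 3.418
Degrees of freedom = 4 − 1 = 3; critical value at α = 0.1 is 6.251.
Since 3.418 < 6.251, we fail to reject the null hypothesis — the data are consistent with the 9:3:3:1 ratio.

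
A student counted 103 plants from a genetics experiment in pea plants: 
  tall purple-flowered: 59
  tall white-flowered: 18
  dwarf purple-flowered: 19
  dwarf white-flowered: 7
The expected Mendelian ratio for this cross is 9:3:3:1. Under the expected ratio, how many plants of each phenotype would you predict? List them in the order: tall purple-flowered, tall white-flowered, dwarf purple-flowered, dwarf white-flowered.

Under the 9:3:3:1 hypothesis (Σ ratio = 16, N = 103):
  tall purple-flowered: 103 × 9/16 = 57.9375
  tall white-flowered: 103 × 3/16 = 19.3125
  dwarf purple-flowered: 103 × 3/16 = 19.3125
  dwarf white-flowered: 103 × 1/16 = 6.4375

57.9375, 19.3125, 19.3125, 6.4375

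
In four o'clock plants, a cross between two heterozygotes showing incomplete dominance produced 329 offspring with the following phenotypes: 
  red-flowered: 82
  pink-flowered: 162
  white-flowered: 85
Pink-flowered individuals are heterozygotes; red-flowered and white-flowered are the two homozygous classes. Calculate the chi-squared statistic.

With incomplete dominance, a heterozygote × heterozygote cross gives a 1:2:1 phenotypic ratio.
Expected counts for N = 329 under a 1:2:1 ratio (total parts = 4):
  red-flowered: 329 × 1/4 = 82.25
  pink-flowered: 329 × 2/4 = 164.5
  white-flowered: 329 × 1/4 = 82.25
χ² = Σ (O − E)² / E
  red-flowered: (82 − 82.25)² / 82.25 = 0.0008
  pink-flowered: (162 − 164.5)² / 164.5 = 0.0380
  white-flowered: (85 − 82.25)² / 82.25 = 0.0919
χ² = 0.0008 + 0.0380 + 0.0919 = 0.1307 ≈ 0.131

0.131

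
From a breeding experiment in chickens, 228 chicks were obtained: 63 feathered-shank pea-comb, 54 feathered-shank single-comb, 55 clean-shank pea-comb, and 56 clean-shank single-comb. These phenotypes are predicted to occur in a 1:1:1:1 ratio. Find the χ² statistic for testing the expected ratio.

Expected counts for N = 228 under a 1:1:1:1 ratio (total parts = 4):
  feathered-shank pea-comb: 228 × 1/4 = 57
  feathered-shank single-comb: 228 × 1/4 = 57
  clean-shank pea-comb: 228 × 1/4 = 57
  clean-shank single-comb: 228 × 1/4 = 57
χ² = Σ (O − E)² / E
  feathered-shank pea-comb: (63 − 57)² / 57 = 0.6316
  feathered-shank single-comb: (54 − 57)² / 57 = 0.1579
  clean-shank pea-comb: (55 − 57)² / 57 = 0.0702
  clean-shank single-comb: (56 − 57)² / 57 = 0.0175
χ² = 0.6316 + 0.1579 + 0.0702 + 0.0175 = 0.8772 ≈ 0.877

0.877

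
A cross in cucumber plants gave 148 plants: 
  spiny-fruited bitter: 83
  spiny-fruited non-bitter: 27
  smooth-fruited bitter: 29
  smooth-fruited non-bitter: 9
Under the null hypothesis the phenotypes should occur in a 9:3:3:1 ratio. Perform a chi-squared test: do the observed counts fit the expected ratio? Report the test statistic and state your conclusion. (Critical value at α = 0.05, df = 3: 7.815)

0.084; consistent

The 9:3:3:1 ratio has 16 parts, so with N = 148 the expected counts are:
  spiny-fruited bitter: 148 × 9/16 = 83.25
  spiny-fruited non-bitter: 148 × 3/16 = 27.75
  smooth-fruited bitter: 148 × 3/16 = 27.75
  smooth-fruited non-bitter: 148 × 1/16 = 9.25
χ² = Σ (O − E)² / E
  spiny-fruited bitter: (83 − 83.25)² / 83.25 = 0.0008
  spiny-fruited non-bitter: (27 − 27.75)² / 27.75 = 0.0203
  smooth-fruited bitter: (29 − 27.75)² / 27.75 = 0.0563
  smooth-fruited non-bitter: (9 − 9.25)² / 9.25 = 0.0068
χ² = 0.0008 + 0.0203 + 0.0563 + 0.0068 = 0.0842 ≈ 0.084
Degrees of freedom = 4 − 1 = 3; critical value at α = 0.05 is 7.815.
Since 0.084 < 7.815, we fail to reject the null hypothesis — the data are consistent with the 9:3:3:1 ratio.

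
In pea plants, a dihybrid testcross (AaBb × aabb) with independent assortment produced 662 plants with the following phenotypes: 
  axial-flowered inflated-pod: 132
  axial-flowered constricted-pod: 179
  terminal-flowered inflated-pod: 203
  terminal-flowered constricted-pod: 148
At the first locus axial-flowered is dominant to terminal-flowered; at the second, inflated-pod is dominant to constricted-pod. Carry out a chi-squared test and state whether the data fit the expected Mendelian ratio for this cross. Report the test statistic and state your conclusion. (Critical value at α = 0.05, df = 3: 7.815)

18.230; not consistent

A dihybrid testcross with independent assortment gives a 1:1:1:1 ratio.
Under the 1:1:1:1 hypothesis (Σ ratio = 4, N = 662):
  axial-flowered inflated-pod: 662 × 1/4 = 165.5
  axial-flowered constricted-pod: 662 × 1/4 = 165.5
  terminal-flowered inflated-pod: 662 × 1/4 = 165.5
  terminal-flowered constricted-pod: 662 × 1/4 = 165.5
χ² = Σ (O − E)² / E
  axial-flowered inflated-pod: (132 − 165.5)² / 165.5 = 6.7810
  axial-flowered constricted-pod: (179 − 165.5)² / 165.5 = 1.1012
  terminal-flowered inflated-pod: (203 − 165.5)² / 165.5 = 8.4970
  terminal-flowered constricted-pod: (148 − 165.5)² / 165.5 = 1.8505
χ² = 6.7810 + 1.1012 + 8.4970 + 1.8505 = 18.2297 ≈ 18.230
Degrees of freedom = 4 − 1 = 3; critical value at α = 0.05 is 7.815.
Since 18.230 > 7.815, we reject the null hypothesis — the data do not fit the 1:1:1:1 ratio.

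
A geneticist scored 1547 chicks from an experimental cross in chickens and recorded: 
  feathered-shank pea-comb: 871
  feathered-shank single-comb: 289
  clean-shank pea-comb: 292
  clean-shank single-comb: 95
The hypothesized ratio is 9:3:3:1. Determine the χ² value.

Under the 9:3:3:1 hypothesis (Σ ratio = 16, N = 1547):
  feathered-shank pea-comb: 1547 × 9/16 = 870.1875
  feathered-shank single-comb: 1547 × 3/16 = 290.0625
  clean-shank pea-comb: 1547 × 3/16 = 290.0625
  clean-shank single-comb: 1547 × 1/16 = 96.6875
χ² = Σ (O − E)² / E
  feathered-shank pea-comb: (871 − 870.1875)² / 870.1875 = 0.0008
  feathered-shank single-comb: (289 − 290.0625)² / 290.0625 = 0.0039
  clean-shank pea-comb: (292 − 290.0625)² / 290.0625 = 0.0129
  clean-shank single-comb: (95 − 96.6875)² / 96.6875 = 0.0295
χ² = 0.0008 + 0.0039 + 0.0129 + 0.0295 = 0.0471 ≈ 0.047

0.047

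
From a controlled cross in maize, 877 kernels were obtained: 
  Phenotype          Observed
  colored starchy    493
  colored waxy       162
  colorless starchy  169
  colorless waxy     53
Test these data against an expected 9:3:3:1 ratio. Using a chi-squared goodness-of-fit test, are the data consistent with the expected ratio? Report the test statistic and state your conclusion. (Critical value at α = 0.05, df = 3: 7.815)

0.223; consistent

Under the 9:3:3:1 hypothesis (Σ ratio = 16, N = 877):
  colored starchy: 877 × 9/16 = 493.3125
  colored waxy: 877 × 3/16 = 164.4375
  colorless starchy: 877 × 3/16 = 164.4375
  colorless waxy: 877 × 1/16 = 54.8125
χ² = Σ (O − E)² / E
  colored starchy: (493 − 493.3125)² / 493.3125 = 0.0002
  colored waxy: (162 − 164.4375)² / 164.4375 = 0.0361
  colorless starchy: (169 − 164.4375)² / 164.4375 = 0.1266
  colorless waxy: (53 − 54.8125)² / 54.8125 = 0.0599
χ² = 0.0002 + 0.0361 + 0.1266 + 0.0599 = 0.2228 ≈ 0.223
Degrees of freedom = 4 − 1 = 3; critical value at α = 0.05 is 7.815.
Since 0.223 < 7.815, we fail to reject the null hypothesis — the data are consistent with the 9:3:3:1 ratio.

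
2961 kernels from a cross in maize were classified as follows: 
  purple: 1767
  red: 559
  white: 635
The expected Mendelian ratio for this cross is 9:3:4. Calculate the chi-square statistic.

Total ratio parts = 16. Expected numbers out of 2961:
  purple: 2961 × 9/16 = 1665.5625
  red: 2961 × 3/16 = 555.1875
  white: 2961 × 4/16 = 740.25
χ² = Σ (O − E)² / E
  purple: (1767 − 1665.5625)² / 1665.5625 = 6.1778
  red: (559 − 555.1875)² / 555.1875 = 0.0262
  white: (635 − 740.25)² / 740.25 = 14.9646
χ² = 6.1778 + 0.0262 + 14.9646 = 21.1686 ≈ 21.169

21.169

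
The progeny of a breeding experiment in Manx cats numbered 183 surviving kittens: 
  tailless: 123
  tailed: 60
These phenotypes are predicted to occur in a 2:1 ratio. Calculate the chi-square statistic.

The 2:1 ratio has 3 parts, so with N = 183 the expected counts are:
  tailless: 183 × 2/3 = 122
  tailed: 183 × 1/3 = 61
χ² = Σ (O − E)² / E
  tailless: (123 − 122)² / 122 = 0.0082
  tailed: (60 − 61)² / 61 = 0.0164
χ² = 0.0082 + 0.0164 = 0.0246 ≈ 0.025

0.025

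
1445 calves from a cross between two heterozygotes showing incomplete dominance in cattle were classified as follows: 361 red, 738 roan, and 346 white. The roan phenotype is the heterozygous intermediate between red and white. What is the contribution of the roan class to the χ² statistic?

0.333

With incomplete dominance, a heterozygote × heterozygote cross gives a 1:2:1 phenotypic ratio.
Under the 1:2:1 hypothesis (Σ ratio = 4, N = 1445):
  red: 1445 × 1/4 = 361.25
  roan: 1445 × 2/4 = 722.5
  white: 1445 × 1/4 = 361.25
Contribution of roan: (738 − 722.5)² / 722.5 = 0.3325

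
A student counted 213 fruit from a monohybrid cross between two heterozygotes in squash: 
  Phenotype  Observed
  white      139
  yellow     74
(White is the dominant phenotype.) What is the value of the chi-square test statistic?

For a monohybrid cross between heterozygotes with complete dominance, the expected phenotypic ratio is 3:1.
The 3:1 ratio has 4 parts, so with N = 213 the expected counts are:
  white: 213 × 3/4 = 159.75
  yellow: 213 × 1/4 = 53.25
χ² = Σ (O − E)² / E
  white: (139 − 159.75)² / 159.75 = 2.6952
  yellow: (74 − 53.25)² / 53.25 = 8.0857
χ² = 2.6952 + 8.0857 = 10.7809 ≈ 10.781

10.781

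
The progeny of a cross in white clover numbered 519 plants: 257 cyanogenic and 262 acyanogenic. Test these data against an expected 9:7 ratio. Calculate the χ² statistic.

Under the 9:7 hypothesis (Σ ratio = 16, N = 519):
  cyanogenic: 519 × 9/16 = 291.9375
  acyanogenic: 519 × 7/16 = 227.0625
χ² = Σ (O − E)² / E
  cyanogenic: (257 − 291.9375)² / 291.9375 = 4.1811
  acyanogenic: (262 − 227.0625)² / 227.0625 = 5.3757
χ² = 4.1811 + 5.3757 = 9.5568 ≈ 9.557

9.557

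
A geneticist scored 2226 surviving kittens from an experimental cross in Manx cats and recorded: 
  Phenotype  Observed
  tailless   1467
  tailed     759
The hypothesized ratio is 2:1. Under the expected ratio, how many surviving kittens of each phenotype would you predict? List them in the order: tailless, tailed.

1484, 742

Total ratio parts = 3. Expected numbers out of 2226:
  tailless: 2226 × 2/3 = 1484
  tailed: 2226 × 1/3 = 742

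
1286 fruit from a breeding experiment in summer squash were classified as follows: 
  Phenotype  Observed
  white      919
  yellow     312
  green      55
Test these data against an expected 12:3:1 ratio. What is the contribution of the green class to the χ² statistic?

Under the 12:3:1 hypothesis (Σ ratio = 16, N = 1286):
  white: 1286 × 12/16 = 964.5
  yellow: 1286 × 3/16 = 241.125
  green: 1286 × 1/16 = 80.375
Contribution of green: (55 − 80.375)² / 80.375 = 8.0111

8.011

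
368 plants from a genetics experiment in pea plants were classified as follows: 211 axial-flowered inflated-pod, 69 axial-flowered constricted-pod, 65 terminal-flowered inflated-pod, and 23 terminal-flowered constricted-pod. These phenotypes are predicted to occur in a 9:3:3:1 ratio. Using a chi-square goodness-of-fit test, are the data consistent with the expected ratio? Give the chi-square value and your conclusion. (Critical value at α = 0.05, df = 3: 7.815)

0.309; consistent

The 9:3:3:1 ratio has 16 parts, so with N = 368 the expected counts are:
  axial-flowered inflated-pod: 368 × 9/16 = 207
  axial-flowered constricted-pod: 368 × 3/16 = 69
  terminal-flowered inflated-pod: 368 × 3/16 = 69
  terminal-flowered constricted-pod: 368 × 1/16 = 23
χ² = Σ (O − E)² / E
  axial-flowered inflated-pod: (211 − 207)² / 207 = 0.0773
  axial-flowered constricted-pod: (69 − 69)² / 69 = 0.0000
  terminal-flowered inflated-pod: (65 − 69)² / 69 = 0.2319
  terminal-flowered constricted-pod: (23 − 23)² / 23 = 0.0000
χ² = 0.0773 + 0.0000 + 0.2319 + 0.0000 = 0.3092 ≈ 0.309
Degrees of freedom = 4 − 1 = 3; critical value at α = 0.05 is 7.815.
Since 0.309 < 7.815, we fail to reject the null hypothesis — the data are consistent with the 9:3:3:1 ratio.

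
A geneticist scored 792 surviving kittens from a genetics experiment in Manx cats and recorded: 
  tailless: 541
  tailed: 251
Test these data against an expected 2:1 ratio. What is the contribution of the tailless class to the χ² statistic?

0.320

Total ratio parts = 3. Expected numbers out of 792:
  tailless: 792 × 2/3 = 528
  tailed: 792 × 1/3 = 264
Contribution of tailless: (541 − 528)² / 528 = 0.3201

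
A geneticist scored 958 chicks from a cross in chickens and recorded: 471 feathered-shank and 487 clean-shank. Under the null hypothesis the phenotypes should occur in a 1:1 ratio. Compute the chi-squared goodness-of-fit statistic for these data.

The 1:1 ratio has 2 parts, so with N = 958 the expected counts are:
  feathered-shank: 958 × 1/2 = 479
  clean-shank: 958 × 1/2 = 479
χ² = Σ (O − E)² / E
  feathered-shank: (471 − 479)² / 479 = 0.1336
  clean-shank: (487 − 479)² / 479 = 0.1336
χ² = 0.1336 + 0.1336 = 0.2672 ≈ 0.267

0.267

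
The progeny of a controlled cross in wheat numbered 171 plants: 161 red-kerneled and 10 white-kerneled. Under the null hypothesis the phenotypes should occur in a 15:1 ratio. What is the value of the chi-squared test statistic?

0.047

Total ratio parts = 16. Expected numbers out of 171:
  red-kerneled: 171 × 15/16 = 160.3125
  white-kerneled: 171 × 1/16 = 10.6875
χ² = Σ (O − E)² / E
  red-kerneled: (161 − 160.3125)² / 160.3125 = 0.0029
  white-kerneled: (10 − 10.6875)² / 10.6875 = 0.0442
χ² = 0.0029 + 0.0442 = 0.0471 ≈ 0.047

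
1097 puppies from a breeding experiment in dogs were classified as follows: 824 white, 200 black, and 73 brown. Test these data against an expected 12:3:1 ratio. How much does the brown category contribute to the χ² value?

0.287

Total ratio parts = 16. Expected numbers out of 1097:
  white: 1097 × 12/16 = 822.75
  black: 1097 × 3/16 = 205.6875
  brown: 1097 × 1/16 = 68.5625
Contribution of brown: (73 − 68.5625)² / 68.5625 = 0.2872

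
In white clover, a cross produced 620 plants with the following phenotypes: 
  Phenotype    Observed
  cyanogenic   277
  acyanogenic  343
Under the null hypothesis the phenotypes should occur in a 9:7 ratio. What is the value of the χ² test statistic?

33.741

Expected counts for N = 620 under a 9:7 ratio (total parts = 16):
  cyanogenic: 620 × 9/16 = 348.75
  acyanogenic: 620 × 7/16 = 271.25
χ² = Σ (O − E)² / E
  cyanogenic: (277 − 348.75)² / 348.75 = 14.7615
  acyanogenic: (343 − 271.25)² / 271.25 = 18.9790
χ² = 14.7615 + 18.9790 = 33.7405 ≈ 33.741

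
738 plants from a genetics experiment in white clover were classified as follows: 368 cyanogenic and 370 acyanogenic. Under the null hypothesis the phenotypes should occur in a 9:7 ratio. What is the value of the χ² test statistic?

12.228

Under the 9:7 hypothesis (Σ ratio = 16, N = 738):
  cyanogenic: 738 × 9/16 = 415.125
  acyanogenic: 738 × 7/16 = 322.875
χ² = Σ (O − E)² / E
  cyanogenic: (368 − 415.125)² / 415.125 = 5.3496
  acyanogenic: (370 − 322.875)² / 322.875 = 6.8781
χ² = 5.3496 + 6.8781 = 12.2277 ≈ 12.228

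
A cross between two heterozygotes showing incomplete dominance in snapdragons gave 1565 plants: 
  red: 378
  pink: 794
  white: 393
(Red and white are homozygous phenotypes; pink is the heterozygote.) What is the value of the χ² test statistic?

With incomplete dominance, a heterozygote × heterozygote cross gives a 1:2:1 phenotypic ratio.
Under the 1:2:1 hypothesis (Σ ratio = 4, N = 1565):
  red: 1565 × 1/4 = 391.25
  pink: 1565 × 2/4 = 782.5
  white: 1565 × 1/4 = 391.25
χ² = Σ (O − E)² / E
  red: (378 − 391.25)² / 391.25 = 0.4487
  pink: (794 − 782.5)² / 782.5 = 0.1690
  white: (393 − 391.25)² / 391.25 = 0.0078
χ² = 0.4487 + 0.1690 + 0.0078 = 0.6255 ≈ 0.626

0.626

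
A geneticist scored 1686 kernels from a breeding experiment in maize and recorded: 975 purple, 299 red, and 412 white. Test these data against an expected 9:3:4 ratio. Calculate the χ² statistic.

Total ratio parts = 16. Expected numbers out of 1686:
  purple: 1686 × 9/16 = 948.375
  red: 1686 × 3/16 = 316.125
  white: 1686 × 4/16 = 421.5
χ² = Σ (O − E)² / E
  purple: (975 − 948.375)² / 948.375 = 0.7475
  red: (299 − 316.125)² / 316.125 = 0.9277
  white: (412 − 421.5)² / 421.5 = 0.2141
χ² = 0.7475 + 0.9277 + 0.2141 = 1.8893 ≈ 1.889

1.889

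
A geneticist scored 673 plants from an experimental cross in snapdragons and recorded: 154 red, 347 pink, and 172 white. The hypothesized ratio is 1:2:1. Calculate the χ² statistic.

1.618

The 1:2:1 ratio has 4 parts, so with N = 673 the expected counts are:
  red: 673 × 1/4 = 168.25
  pink: 673 × 2/4 = 336.5
  white: 673 × 1/4 = 168.25
χ² = Σ (O − E)² / E
  red: (154 − 168.25)² / 168.25 = 1.2069
  pink: (347 − 336.5)² / 336.5 = 0.3276
  white: (172 − 168.25)² / 168.25 = 0.0836
χ² = 1.2069 + 0.3276 + 0.0836 = 1.6181 ≈ 1.618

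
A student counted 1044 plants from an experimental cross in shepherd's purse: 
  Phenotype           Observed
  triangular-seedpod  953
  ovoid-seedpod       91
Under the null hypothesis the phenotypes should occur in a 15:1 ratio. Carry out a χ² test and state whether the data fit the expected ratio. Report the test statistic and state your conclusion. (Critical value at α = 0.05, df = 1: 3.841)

10.839; not consistent

Under the 15:1 hypothesis (Σ ratio = 16, N = 1044):
  triangular-seedpod: 1044 × 15/16 = 978.75
  ovoid-seedpod: 1044 × 1/16 = 65.25
χ² = Σ (O − E)² / E
  triangular-seedpod: (953 − 978.75)² / 978.75 = 0.6775
  ovoid-seedpod: (91 − 65.25)² / 65.25 = 10.1619
χ² = 0.6775 + 10.1619 = 10.8394 ≈ 10.839
Degrees of freedom = 2 − 1 = 1; critical value at α = 0.05 is 3.841.
Since 10.839 > 3.841, we reject the null hypothesis — the data do not fit the 15:1 ratio.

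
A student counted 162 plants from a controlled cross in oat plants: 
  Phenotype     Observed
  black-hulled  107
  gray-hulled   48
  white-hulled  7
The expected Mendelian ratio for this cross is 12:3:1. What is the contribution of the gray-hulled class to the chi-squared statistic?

10.227

The 12:3:1 ratio has 16 parts, so with N = 162 the expected counts are:
  black-hulled: 162 × 12/16 = 121.5
  gray-hulled: 162 × 3/16 = 30.375
  white-hulled: 162 × 1/16 = 10.125
Contribution of gray-hulled: (48 − 30.375)² / 30.375 = 10.2269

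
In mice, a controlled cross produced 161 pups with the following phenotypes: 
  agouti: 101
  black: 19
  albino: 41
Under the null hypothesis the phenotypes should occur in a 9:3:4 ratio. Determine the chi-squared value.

The 9:3:4 ratio has 16 parts, so with N = 161 the expected counts are:
  agouti: 161 × 9/16 = 90.5625
  black: 161 × 3/16 = 30.1875
  albino: 161 × 4/16 = 40.25
χ² = Σ (O − E)² / E
  agouti: (101 − 90.5625)² / 90.5625 = 1.2029
  black: (19 − 30.1875)² / 30.1875 = 4.1461
  albino: (41 − 40.25)² / 40.25 = 0.0140
χ² = 1.2029 + 4.1461 + 0.0140 = 5.363

5.363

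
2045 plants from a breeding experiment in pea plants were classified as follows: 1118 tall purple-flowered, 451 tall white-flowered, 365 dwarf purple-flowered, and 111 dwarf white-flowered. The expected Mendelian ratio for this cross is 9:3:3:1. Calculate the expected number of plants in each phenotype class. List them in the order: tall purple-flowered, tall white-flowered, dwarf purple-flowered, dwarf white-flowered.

Total ratio parts = 16. Expected numbers out of 2045:
  tall purple-flowered: 2045 × 9/16 = 1150.3125
  tall white-flowered: 2045 × 3/16 = 383.4375
  dwarf purple-flowered: 2045 × 3/16 = 383.4375
  dwarf white-flowered: 2045 × 1/16 = 127.8125

1150.3125, 383.4375, 383.4375, 127.8125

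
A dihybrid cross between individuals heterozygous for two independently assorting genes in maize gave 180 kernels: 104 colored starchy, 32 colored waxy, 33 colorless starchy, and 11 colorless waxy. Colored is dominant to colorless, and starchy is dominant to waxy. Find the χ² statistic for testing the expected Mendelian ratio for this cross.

0.188

A dihybrid F₂ with independent assortment and complete dominance at both loci gives a 9:3:3:1 phenotypic ratio.
Under the 9:3:3:1 hypothesis (Σ ratio = 16, N = 180):
  colored starchy: 180 × 9/16 = 101.25
  colored waxy: 180 × 3/16 = 33.75
  colorless starchy: 180 × 3/16 = 33.75
  colorless waxy: 180 × 1/16 = 11.25
χ² = Σ (O − E)² / E
  colored starchy: (104 − 101.25)² / 101.25 = 0.0747
  colored waxy: (32 − 33.75)² / 33.75 = 0.0907
  colorless starchy: (33 − 33.75)² / 33.75 = 0.0167
  colorless waxy: (11 − 11.25)² / 11.25 = 0.0056
χ² = 0.0747 + 0.0907 + 0.0167 + 0.0056 = 0.1877 ≈ 0.188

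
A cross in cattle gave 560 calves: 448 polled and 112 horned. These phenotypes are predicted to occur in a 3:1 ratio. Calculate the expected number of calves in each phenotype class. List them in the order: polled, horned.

420, 140

Total ratio parts = 4. Expected numbers out of 560:
  polled: 560 × 3/4 = 420
  horned: 560 × 1/4 = 140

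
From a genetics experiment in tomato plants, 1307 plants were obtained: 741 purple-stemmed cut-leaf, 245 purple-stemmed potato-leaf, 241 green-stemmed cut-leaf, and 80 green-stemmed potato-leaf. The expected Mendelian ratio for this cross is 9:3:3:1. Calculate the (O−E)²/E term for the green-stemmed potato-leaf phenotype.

The 9:3:3:1 ratio has 16 parts, so with N = 1307 the expected counts are:
  purple-stemmed cut-leaf: 1307 × 9/16 = 735.1875
  purple-stemmed potato-leaf: 1307 × 3/16 = 245.0625
  green-stemmed cut-leaf: 1307 × 3/16 = 245.0625
  green-stemmed potato-leaf: 1307 × 1/16 = 81.6875
Contribution of green-stemmed potato-leaf: (80 − 81.6875)² / 81.6875 = 0.0349

0.035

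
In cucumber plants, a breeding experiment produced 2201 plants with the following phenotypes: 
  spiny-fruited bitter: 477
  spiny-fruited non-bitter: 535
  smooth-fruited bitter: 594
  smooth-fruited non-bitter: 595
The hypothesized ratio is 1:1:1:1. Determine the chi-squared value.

Expected counts for N = 2201 under a 1:1:1:1 ratio (total parts = 4):
  spiny-fruited bitter: 2201 × 1/4 = 550.25
  spiny-fruited non-bitter: 2201 × 1/4 = 550.25
  smooth-fruited bitter: 2201 × 1/4 = 550.25
  smooth-fruited non-bitter: 2201 × 1/4 = 550.25
χ² = Σ (O − E)² / E
  spiny-fruited bitter: (477 − 550.25)² / 550.25 = 9.7511
  spiny-fruited non-bitter: (535 − 550.25)² / 550.25 = 0.4226
  smooth-fruited bitter: (594 − 550.25)² / 550.25 = 3.4785
  smooth-fruited non-bitter: (595 − 550.25)² / 550.25 = 3.6394
χ² = 9.7511 + 0.4226 + 3.4785 + 3.6394 = 17.2916 ≈ 17.292

17.292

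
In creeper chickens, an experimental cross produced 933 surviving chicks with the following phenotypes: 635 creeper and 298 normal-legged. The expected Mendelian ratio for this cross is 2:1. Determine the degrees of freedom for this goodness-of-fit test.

1

A goodness-of-fit test with 2 phenotype classes has df = 2 − 1 = 1.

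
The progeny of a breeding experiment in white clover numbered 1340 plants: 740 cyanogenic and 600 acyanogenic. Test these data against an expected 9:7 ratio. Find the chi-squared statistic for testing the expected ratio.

Expected counts for N = 1340 under a 9:7 ratio (total parts = 16):
  cyanogenic: 1340 × 9/16 = 753.75
  acyanogenic: 1340 × 7/16 = 586.25
χ² = Σ (O − E)² / E
  cyanogenic: (740 − 753.75)² / 753.75 = 0.2508
  acyanogenic: (600 − 586.25)² / 586.25 = 0.3225
χ² = 0.2508 + 0.3225 = 0.5733 ≈ 0.573

0.573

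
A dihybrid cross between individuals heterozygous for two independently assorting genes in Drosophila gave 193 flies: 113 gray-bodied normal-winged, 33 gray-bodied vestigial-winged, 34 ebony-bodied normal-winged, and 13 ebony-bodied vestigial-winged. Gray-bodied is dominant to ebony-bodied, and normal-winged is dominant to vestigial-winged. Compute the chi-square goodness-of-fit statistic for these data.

0.667

A dihybrid F₂ with independent assortment and complete dominance at both loci gives a 9:3:3:1 phenotypic ratio.
Under the 9:3:3:1 hypothesis (Σ ratio = 16, N = 193):
  gray-bodied normal-winged: 193 × 9/16 = 108.5625
  gray-bodied vestigial-winged: 193 × 3/16 = 36.1875
  ebony-bodied normal-winged: 193 × 3/16 = 36.1875
  ebony-bodied vestigial-winged: 193 × 1/16 = 12.0625
χ² = Σ (O − E)² / E
  gray-bodied normal-winged: (113 − 108.5625)² / 108.5625 = 0.1814
  gray-bodied vestigial-winged: (33 − 36.1875)² / 36.1875 = 0.2808
  ebony-bodied normal-winged: (34 − 36.1875)² / 36.1875 = 0.1322
  ebony-bodied vestigial-winged: (13 − 12.0625)² / 12.0625 = 0.0729
χ² = 0.1814 + 0.2808 + 0.1322 + 0.0729 = 0.6673 ≈ 0.667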